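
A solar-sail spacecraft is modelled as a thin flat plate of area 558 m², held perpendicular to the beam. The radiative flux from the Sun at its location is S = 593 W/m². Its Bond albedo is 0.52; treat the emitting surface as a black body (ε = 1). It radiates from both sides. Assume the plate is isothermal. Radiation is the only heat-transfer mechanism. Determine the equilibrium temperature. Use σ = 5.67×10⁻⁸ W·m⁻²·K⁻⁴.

T ≈ 224 K

At equilibrium, absorbed power = emitted power.
Absorbing cross-section = A = 558.0 m²; emitting surface = 2A = 1116 m² (ratio 2).
(1−a)S·A_cross = εσ·A_surf·T⁴  ⇒  T⁴ = (1−a)S/(2σ).
T⁴ = 0.480·593/(2·5.67×10⁻⁸) = 2.510×10⁹ K⁴.
T = (2.510×10⁹)^(1/4).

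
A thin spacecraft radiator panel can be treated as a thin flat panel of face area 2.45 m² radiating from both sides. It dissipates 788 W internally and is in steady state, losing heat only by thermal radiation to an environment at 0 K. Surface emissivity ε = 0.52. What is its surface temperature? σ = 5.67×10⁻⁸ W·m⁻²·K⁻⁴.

T ≈ 272 K

Steady state: internal power = radiated power, P = εσA T⁴.
Radiating area A = 2·2.45 = 4.900 m².
T⁴ = P/(εσA) = 788/(0.52·5.67×10⁻⁸·4.900) = 5.454×10⁹ K⁴.
T = (5.454×10⁹)^(1/4).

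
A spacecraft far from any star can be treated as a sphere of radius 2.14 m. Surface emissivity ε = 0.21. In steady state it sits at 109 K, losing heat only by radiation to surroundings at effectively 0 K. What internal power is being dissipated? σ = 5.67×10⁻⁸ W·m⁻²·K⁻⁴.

Steady state: P = εσA T⁴.
A = 4πr² = 57.55 m²; T⁴ = (109)⁴ = 1.412×10⁸ K⁴.
P = 0.21 × 5.67×10⁻⁸ × 57.55 × 1.412×10⁸.

P ≈ 96.7 W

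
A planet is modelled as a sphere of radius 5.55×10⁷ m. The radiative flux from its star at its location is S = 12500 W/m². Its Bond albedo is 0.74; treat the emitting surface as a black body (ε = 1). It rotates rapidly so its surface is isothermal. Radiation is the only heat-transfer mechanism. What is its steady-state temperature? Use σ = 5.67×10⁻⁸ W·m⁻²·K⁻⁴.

T ≈ 346 K

At equilibrium, absorbed power = emitted power.
Absorbing cross-section = πr² = 9.677×10¹⁵ m²; emitting surface = 4πr² = 3.871×10¹⁶ m² (ratio 4).
(1−a)S·A_cross = εσ·A_surf·T⁴  ⇒  T⁴ = (1−a)S/(4σ).
T⁴ = 0.260·12500/(4·5.67×10⁻⁸) = 1.433×10¹⁰ K⁴.
T = (1.433×10¹⁰)^(1/4).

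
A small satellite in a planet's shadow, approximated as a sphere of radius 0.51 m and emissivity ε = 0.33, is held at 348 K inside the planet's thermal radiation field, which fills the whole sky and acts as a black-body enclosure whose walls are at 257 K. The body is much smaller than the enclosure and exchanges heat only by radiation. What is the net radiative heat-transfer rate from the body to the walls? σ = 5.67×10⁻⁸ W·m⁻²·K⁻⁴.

For a small grey body in a large enclosure: P_net = εσA(T_body⁴ − T_wall⁴).
A = 4πr² = 3.269 m²; T_body⁴ − T_wall⁴ = 1.467×10¹⁰ − 4.362×10⁹ = 1.030×10¹⁰ K⁴.
|P_net| = 0.33·5.67×10⁻⁸·3.269·1.030×10¹⁰.

P_net ≈ 630 W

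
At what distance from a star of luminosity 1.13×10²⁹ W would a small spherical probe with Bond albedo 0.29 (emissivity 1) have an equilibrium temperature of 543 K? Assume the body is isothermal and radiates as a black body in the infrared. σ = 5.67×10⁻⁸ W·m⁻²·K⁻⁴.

For an isothermal black-emitting sphere, (1−a)S·πr² = σ·4πr²·T⁴ ⇒ S = 4σT⁴/(1−a).
S = 4·5.67×10⁻⁸·(543)⁴/0.710 = 27770 W/m².
Flux falls as S = L/(4πd²), so d = √(L/(4πS)) = √(1.13×10²⁹/(4π·27770)).

d ≈ 5.69×10¹¹ m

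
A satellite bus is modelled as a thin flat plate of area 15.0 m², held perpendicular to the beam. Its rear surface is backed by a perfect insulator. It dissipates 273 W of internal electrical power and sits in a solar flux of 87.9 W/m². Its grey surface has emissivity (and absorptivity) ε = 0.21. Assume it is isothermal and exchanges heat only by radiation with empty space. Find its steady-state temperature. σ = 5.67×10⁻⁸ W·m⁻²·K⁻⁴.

T ≈ 236 K

At steady state, absorbed solar power + internal power = radiated power.
Absorbed: α·S·A_cross = 0.21·87.9·15.00 = 276.9 W (cross-section A).
Total input = 276.9 + 273 = 549.9 W.
Radiated: εσ·A_surf·T⁴ with A_surf = A = 15.00 m².
T⁴ = 549.9/(0.21·5.67×10⁻⁸·15.00) = 3.079×10⁹ K⁴.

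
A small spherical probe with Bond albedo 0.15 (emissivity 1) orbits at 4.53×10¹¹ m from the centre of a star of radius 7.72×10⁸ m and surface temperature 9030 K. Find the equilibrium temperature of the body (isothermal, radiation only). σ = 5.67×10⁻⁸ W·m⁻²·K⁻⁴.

T ≈ 253 K

The star's surface emits σT_*⁴; at distance d the flux is S = σT_*⁴(R_*/d)².
S = 5.67×10⁻⁸·(9030)⁴·(7.72×10⁸/4.53×10¹¹)² = 1095 W/m².
For an isothermal sphere T⁴ = (1−a)S/(4σ) = 4.103×10⁹ K⁴.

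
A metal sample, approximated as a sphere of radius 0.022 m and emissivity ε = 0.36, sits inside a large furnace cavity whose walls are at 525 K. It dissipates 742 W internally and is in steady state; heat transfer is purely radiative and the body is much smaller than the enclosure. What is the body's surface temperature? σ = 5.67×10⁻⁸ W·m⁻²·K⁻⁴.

For a small grey body in a large enclosure, net radiated power = εσA(T⁴ − T_w⁴).
Steady state: P = εσA(T⁴ − T_w⁴) with A = 4πr² = 0.006082 m².
T⁴ = P/(εσA) + T_w⁴ = 742/(0.36·5.67×10⁻⁸·0.006082) + (525)⁴
    = 5.977×10¹² + 7.597×10¹⁰ = 6.053×10¹² K⁴.

T ≈ 1570 K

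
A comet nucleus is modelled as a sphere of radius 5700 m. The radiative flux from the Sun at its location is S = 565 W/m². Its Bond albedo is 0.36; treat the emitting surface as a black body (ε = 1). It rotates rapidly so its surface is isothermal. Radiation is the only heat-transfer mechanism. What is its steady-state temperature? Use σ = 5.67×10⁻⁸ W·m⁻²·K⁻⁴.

T ≈ 200 K

At equilibrium, absorbed power = emitted power.
Absorbing cross-section = πr² = 1.021×10⁸ m²; emitting surface = 4πr² = 4.083×10⁸ m² (ratio 4).
(1−a)S·A_cross = εσ·A_surf·T⁴  ⇒  T⁴ = (1−a)S/(4σ).
T⁴ = 0.640·565/(4·5.67×10⁻⁸) = 1.594×10⁹ K⁴.
T = (1.594×10⁹)^(1/4).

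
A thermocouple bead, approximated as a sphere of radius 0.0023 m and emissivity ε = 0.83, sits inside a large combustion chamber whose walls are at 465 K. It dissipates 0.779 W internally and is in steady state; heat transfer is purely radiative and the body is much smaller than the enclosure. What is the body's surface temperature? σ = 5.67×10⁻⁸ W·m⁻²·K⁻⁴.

For a small grey body in a large enclosure, net radiated power = εσA(T⁴ − T_w⁴).
Steady state: P = εσA(T⁴ − T_w⁴) with A = 4πr² = 6.648×10⁻⁵ m².
T⁴ = P/(εσA) + T_w⁴ = 0.779/(0.83·5.67×10⁻⁸·6.648×10⁻⁵) + (465)⁴
    = 2.490×10¹¹ + 4.675×10¹⁰ = 2.958×10¹¹ K⁴.

T ≈ 737 K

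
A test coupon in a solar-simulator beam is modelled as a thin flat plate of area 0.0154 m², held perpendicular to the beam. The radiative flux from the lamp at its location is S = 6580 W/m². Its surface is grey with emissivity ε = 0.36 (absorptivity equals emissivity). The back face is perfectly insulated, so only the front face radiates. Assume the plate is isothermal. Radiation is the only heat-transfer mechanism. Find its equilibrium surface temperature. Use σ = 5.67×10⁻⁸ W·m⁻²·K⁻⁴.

At equilibrium, absorbed power = emitted power.
Absorbing cross-section = A = 0.01540 m²; emitting surface = A = 0.01540 m² (ratio 1).
εS·A_cross = εσ·A_surf·T⁴  ⇒  T⁴ = S/(1σ)   (ε cancels).
T⁴ = 6580/(1·5.67×10⁻⁸) = 1.160×10¹¹ K⁴.
T = (1.160×10¹¹)^(1/4).

T ≈ 584 K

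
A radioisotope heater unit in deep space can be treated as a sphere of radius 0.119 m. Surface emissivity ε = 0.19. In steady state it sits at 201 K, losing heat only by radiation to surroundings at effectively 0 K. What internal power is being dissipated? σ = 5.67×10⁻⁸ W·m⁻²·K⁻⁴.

P ≈ 3.13 W

Steady state: P = εσA T⁴.
A = 4πr² = 0.1780 m²; T⁴ = (201)⁴ = 1.632×10⁹ K⁴.
P = 0.19 × 5.67×10⁻⁸ × 0.1780 × 1.632×10⁹.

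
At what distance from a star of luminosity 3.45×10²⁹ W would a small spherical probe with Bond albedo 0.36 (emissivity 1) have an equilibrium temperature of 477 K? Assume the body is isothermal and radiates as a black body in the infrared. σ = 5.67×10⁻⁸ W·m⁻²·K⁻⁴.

For an isothermal black-emitting sphere, (1−a)S·πr² = σ·4πr²·T⁴ ⇒ S = 4σT⁴/(1−a).
S = 4·5.67×10⁻⁸·(477)⁴/0.640 = 18350 W/m².
Flux falls as S = L/(4πd²), so d = √(L/(4πS)) = √(3.45×10²⁹/(4π·18350)).

d ≈ 1.22×10¹² m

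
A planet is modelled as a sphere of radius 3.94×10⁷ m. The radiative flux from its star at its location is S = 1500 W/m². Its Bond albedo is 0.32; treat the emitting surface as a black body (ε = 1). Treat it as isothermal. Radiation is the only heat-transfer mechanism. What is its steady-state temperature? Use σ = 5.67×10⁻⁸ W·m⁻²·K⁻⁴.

T ≈ 259 K

At equilibrium, absorbed power = emitted power.
Absorbing cross-section = πr² = 4.877×10¹⁵ m²; emitting surface = 4πr² = 1.951×10¹⁶ m² (ratio 4).
(1−a)S·A_cross = εσ·A_surf·T⁴  ⇒  T⁴ = (1−a)S/(4σ).
T⁴ = 0.680·1500/(4·5.67×10⁻⁸) = 4.497×10⁹ K⁴.
T = (4.497×10⁹)^(1/4).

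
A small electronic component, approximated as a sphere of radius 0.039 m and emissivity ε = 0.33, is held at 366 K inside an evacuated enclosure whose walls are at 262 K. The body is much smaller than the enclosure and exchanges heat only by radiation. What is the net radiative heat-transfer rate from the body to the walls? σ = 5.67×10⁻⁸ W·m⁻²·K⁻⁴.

P_net ≈ 4.73 W

For a small grey body in a large enclosure: P_net = εσA(T_body⁴ − T_wall⁴).
A = 4πr² = 0.01911 m²; T_body⁴ − T_wall⁴ = 1.794×10¹⁰ − 4.712×10⁹ = 1.323×10¹⁰ K⁴.
|P_net| = 0.33·5.67×10⁻⁸·0.01911·1.323×10¹⁰.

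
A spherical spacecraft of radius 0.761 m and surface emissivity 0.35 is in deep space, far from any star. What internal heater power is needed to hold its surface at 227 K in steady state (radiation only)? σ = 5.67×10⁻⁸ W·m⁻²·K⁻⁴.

P = εσ·4πr²·T⁴.
4πr² = 7.277 m²; T⁴ = 2.655×10⁹ K⁴.
P = 0.35·5.67×10⁻⁸·7.277·2.655×10⁹.

P ≈ 383 W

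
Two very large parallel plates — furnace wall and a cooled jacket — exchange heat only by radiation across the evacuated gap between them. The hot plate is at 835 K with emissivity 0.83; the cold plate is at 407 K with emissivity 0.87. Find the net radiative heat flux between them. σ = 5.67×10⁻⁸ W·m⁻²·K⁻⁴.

q ≈ 19200 W/m²

For two infinite grey parallel plates, q = σ(T₁⁴ − T₂⁴)/(1/ε₁ + 1/ε₂ − 1).
T₁⁴ − T₂⁴ = 4.861×10¹¹ − 2.744×10¹⁰ = 4.587×10¹¹ K⁴.
1/ε₁ + 1/ε₂ − 1 = 1.205 + 1.149 − 1 = 1.354.
q = 5.67×10⁻⁸ × 4.587×10¹¹ / 1.354.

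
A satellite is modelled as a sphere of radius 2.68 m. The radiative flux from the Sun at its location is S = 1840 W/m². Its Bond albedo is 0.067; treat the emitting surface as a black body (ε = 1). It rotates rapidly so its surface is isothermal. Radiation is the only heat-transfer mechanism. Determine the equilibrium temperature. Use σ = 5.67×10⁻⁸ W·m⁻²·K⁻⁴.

T ≈ 295 K

At equilibrium, absorbed power = emitted power.
Absorbing cross-section = πr² = 22.56 m²; emitting surface = 4πr² = 90.26 m² (ratio 4).
(1−a)S·A_cross = εσ·A_surf·T⁴  ⇒  T⁴ = (1−a)S/(4σ).
T⁴ = 0.933·1840/(4·5.67×10⁻⁸) = 7.569×10⁹ K⁴.
T = (7.569×10⁹)^(1/4).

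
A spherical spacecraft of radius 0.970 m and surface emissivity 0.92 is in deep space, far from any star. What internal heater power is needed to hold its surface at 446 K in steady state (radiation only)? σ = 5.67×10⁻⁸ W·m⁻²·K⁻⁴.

P ≈ 24400 W

P = εσ·4πr²·T⁴.
4πr² = 11.82 m²; T⁴ = 3.957×10¹⁰ K⁴.
P = 0.92·5.67×10⁻⁸·11.82·3.957×10¹⁰.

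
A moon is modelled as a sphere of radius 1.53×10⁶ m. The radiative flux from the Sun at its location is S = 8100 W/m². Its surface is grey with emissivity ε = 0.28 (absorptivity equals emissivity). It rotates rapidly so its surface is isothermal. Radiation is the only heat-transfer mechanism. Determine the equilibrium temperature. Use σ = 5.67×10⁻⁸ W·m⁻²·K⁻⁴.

T ≈ 435 K

At equilibrium, absorbed power = emitted power.
Absorbing cross-section = πr² = 7.354×10¹² m²; emitting surface = 4πr² = 2.942×10¹³ m² (ratio 4).
εS·A_cross = εσ·A_surf·T⁴  ⇒  T⁴ = S/(4σ)   (ε cancels).
T⁴ = 8100/(4·5.67×10⁻⁸) = 3.571×10¹⁰ K⁴.
T = (3.571×10¹⁰)^(1/4).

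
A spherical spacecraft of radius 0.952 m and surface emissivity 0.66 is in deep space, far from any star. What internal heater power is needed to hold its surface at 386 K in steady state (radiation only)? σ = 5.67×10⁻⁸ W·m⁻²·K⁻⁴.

P = εσ·4πr²·T⁴.
4πr² = 11.39 m²; T⁴ = 2.220×10¹⁰ K⁴.
P = 0.66·5.67×10⁻⁸·11.39·2.220×10¹⁰.

P ≈ 9460 W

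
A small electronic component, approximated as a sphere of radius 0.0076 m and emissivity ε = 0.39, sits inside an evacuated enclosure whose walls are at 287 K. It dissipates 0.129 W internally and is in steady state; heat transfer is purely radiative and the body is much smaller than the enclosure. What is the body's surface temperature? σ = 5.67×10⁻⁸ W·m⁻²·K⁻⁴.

T ≈ 349 K

For a small grey body in a large enclosure, net radiated power = εσA(T⁴ − T_w⁴).
Steady state: P = εσA(T⁴ − T_w⁴) with A = 4πr² = 7.258×10⁻⁴ m².
T⁴ = P/(εσA) + T_w⁴ = 0.129/(0.39·5.67×10⁻⁸·7.258×10⁻⁴) + (287)⁴
    = 8.037×10⁹ + 6.785×10⁹ = 1.482×10¹⁰ K⁴.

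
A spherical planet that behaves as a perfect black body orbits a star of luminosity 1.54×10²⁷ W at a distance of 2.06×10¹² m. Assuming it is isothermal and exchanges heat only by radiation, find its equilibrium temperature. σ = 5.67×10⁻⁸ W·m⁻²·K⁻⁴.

First find the stellar flux at distance d: S = L/(4πd²) = 1.54×10²⁷/(4π·(2.06×10¹²)²) = 28.88 W/m².
For an isothermal sphere, absorbed (1−a)S·πr² = emitted σ·4πr²·T⁴, so T⁴ = (1−a)S/(4σ).
T⁴ = 1.00·28.88/(4·5.67×10⁻⁸) = 1.273×10⁸ K⁴.

T ≈ 106 K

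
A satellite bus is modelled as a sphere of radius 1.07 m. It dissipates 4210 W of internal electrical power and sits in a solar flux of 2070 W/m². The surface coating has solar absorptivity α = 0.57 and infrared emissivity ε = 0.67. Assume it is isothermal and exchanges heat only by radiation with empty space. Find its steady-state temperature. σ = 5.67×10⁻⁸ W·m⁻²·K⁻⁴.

T ≈ 353 K

At steady state, absorbed solar power + internal power = radiated power.
Absorbed: α·S·A_cross = 0.57·2070·3.597 = 4244 W (cross-section πr²).
Total input = 4244 + 4210 = 8454 W.
Radiated: εσ·A_surf·T⁴ with A_surf = 4πr² = 14.39 m².
T⁴ = 8454/(0.67·5.67×10⁻⁸·14.39) = 1.547×10¹⁰ K⁴.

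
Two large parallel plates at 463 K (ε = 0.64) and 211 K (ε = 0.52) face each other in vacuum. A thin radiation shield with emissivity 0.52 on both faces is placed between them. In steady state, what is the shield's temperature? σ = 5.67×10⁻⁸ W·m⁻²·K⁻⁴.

T_s ≈ 399 K

In steady state the net flux on the hot side equals that on the cold side.
σ(T₁⁴−T_s⁴)/D₁ = σ(T_s⁴−T₂⁴)/D₂, with D₁ = 1/ε₁+1/ε_s−1 = 2.486, D₂ = 1/ε_s+1/ε₂−1 = 2.846.
Solve for T_s⁴: T_s⁴ = (D₂·T₁⁴ + D₁·T₂⁴)/(D₁+D₂) = 2.545×10¹⁰ K⁴.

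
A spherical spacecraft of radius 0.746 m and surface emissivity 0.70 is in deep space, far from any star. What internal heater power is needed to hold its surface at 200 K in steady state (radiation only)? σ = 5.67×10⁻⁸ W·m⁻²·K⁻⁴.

P = εσ·4πr²·T⁴.
4πr² = 6.993 m²; T⁴ = 1.600×10⁹ K⁴.
P = 0.70·5.67×10⁻⁸·6.993·1.600×10⁹.

P ≈ 444 W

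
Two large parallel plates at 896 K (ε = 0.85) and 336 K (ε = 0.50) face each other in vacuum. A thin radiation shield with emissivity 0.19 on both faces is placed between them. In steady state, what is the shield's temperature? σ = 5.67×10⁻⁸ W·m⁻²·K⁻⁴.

In steady state the net flux on the hot side equals that on the cold side.
σ(T₁⁴−T_s⁴)/D₁ = σ(T_s⁴−T₂⁴)/D₂, with D₁ = 1/ε₁+1/ε_s−1 = 5.440, D₂ = 1/ε_s+1/ε₂−1 = 6.263.
Solve for T_s⁴: T_s⁴ = (D₂·T₁⁴ + D₁·T₂⁴)/(D₁+D₂) = 3.509×10¹¹ K⁴.

T_s ≈ 770 K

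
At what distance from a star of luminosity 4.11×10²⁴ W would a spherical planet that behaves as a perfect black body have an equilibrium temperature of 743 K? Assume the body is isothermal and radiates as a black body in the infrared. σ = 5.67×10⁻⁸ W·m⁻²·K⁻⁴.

d ≈ 2.18×10⁹ m

For an isothermal black-emitting sphere, (1−a)S·πr² = σ·4πr²·T⁴ ⇒ S = 4σT⁴/(1−a).
S = 4·5.67×10⁻⁸·(743)⁴/1.00 = 69120 W/m².
Flux falls as S = L/(4πd²), so d = √(L/(4πS)) = √(4.11×10²⁴/(4π·69120)).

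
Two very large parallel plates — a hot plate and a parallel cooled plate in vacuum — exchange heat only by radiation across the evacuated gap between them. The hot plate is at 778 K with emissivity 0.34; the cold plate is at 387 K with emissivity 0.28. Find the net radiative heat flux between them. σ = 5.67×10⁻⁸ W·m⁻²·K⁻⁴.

For two infinite grey parallel plates, q = σ(T₁⁴ − T₂⁴)/(1/ε₁ + 1/ε₂ − 1).
T₁⁴ − T₂⁴ = 3.664×10¹¹ − 2.243×10¹⁰ = 3.439×10¹¹ K⁴.
1/ε₁ + 1/ε₂ − 1 = 2.941 + 3.571 − 1 = 5.513.
q = 5.67×10⁻⁸ × 3.439×10¹¹ / 5.513.

q ≈ 3540 W/m²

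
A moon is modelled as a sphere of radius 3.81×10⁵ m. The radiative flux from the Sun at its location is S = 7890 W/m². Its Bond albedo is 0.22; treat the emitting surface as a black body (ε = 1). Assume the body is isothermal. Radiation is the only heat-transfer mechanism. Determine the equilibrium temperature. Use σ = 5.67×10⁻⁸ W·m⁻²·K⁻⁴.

At equilibrium, absorbed power = emitted power.
Absorbing cross-section = πr² = 4.560×10¹¹ m²; emitting surface = 4πr² = 1.824×10¹² m² (ratio 4).
(1−a)S·A_cross = εσ·A_surf·T⁴  ⇒  T⁴ = (1−a)S/(4σ).
T⁴ = 0.780·7890/(4·5.67×10⁻⁸) = 2.713×10¹⁰ K⁴.
T = (2.713×10¹⁰)^(1/4).

T ≈ 406 K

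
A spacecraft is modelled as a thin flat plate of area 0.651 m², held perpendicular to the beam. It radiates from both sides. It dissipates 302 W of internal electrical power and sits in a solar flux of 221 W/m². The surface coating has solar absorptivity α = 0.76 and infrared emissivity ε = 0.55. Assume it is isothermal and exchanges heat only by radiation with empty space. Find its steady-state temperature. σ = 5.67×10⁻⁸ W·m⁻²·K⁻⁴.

T ≈ 317 K

At steady state, absorbed solar power + internal power = radiated power.
Absorbed: α·S·A_cross = 0.76·221·0.6510 = 109.3 W (cross-section A).
Total input = 109.3 + 302 = 411.3 W.
Radiated: εσ·A_surf·T⁴ with A_surf = 2A = 1.302 m².
T⁴ = 411.3/(0.55·5.67×10⁻⁸·1.302) = 1.013×10¹⁰ K⁴.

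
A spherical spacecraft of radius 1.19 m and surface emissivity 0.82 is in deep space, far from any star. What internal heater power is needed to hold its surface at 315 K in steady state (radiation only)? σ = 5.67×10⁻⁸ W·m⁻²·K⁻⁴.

P = εσ·4πr²·T⁴.
4πr² = 17.80 m²; T⁴ = 9.846×10⁹ K⁴.
P = 0.82·5.67×10⁻⁸·17.80·9.846×10⁹.

P ≈ 8150 W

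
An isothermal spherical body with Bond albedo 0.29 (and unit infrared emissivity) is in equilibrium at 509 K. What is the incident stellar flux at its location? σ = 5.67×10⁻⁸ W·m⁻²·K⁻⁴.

S ≈ 21400 W/m²

(1−a)S·πr² = σ·4πr²·T⁴ ⇒ S = 4σT⁴/(1−a).
S = 4·5.67×10⁻⁸·6.712×10¹⁰/0.710.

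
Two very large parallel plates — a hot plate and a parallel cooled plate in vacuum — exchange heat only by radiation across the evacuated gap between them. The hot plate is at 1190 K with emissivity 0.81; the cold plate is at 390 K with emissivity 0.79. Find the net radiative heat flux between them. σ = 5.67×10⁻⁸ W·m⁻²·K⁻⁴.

For two infinite grey parallel plates, q = σ(T₁⁴ − T₂⁴)/(1/ε₁ + 1/ε₂ − 1).
T₁⁴ − T₂⁴ = 2.005×10¹² − 2.313×10¹⁰ = 1.982×10¹² K⁴.
1/ε₁ + 1/ε₂ − 1 = 1.235 + 1.266 − 1 = 1.500.
q = 5.67×10⁻⁸ × 1.982×10¹² / 1.500.

q ≈ 74900 W/m²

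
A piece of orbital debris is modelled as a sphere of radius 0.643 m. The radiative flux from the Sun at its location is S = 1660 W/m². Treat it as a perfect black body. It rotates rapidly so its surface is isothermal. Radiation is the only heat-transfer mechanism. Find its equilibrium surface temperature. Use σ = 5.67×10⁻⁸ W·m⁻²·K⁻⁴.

T ≈ 292 K

At equilibrium, absorbed power = emitted power.
Absorbing cross-section = πr² = 1.299 m²; emitting surface = 4πr² = 5.196 m² (ratio 4).
S·A_cross = εσ·A_surf·T⁴  ⇒  T⁴ = S/(4σ).
T⁴ = 1.00·1660/(4·5.67×10⁻⁸) = 7.319×10⁹ K⁴.
T = (7.319×10⁹)^(1/4).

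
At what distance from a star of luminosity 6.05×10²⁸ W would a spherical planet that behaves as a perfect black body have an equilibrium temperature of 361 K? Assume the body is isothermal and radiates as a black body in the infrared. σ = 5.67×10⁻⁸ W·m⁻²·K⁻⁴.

d ≈ 1.12×10¹² m

For an isothermal black-emitting sphere, (1−a)S·πr² = σ·4πr²·T⁴ ⇒ S = 4σT⁴/(1−a).
S = 4·5.67×10⁻⁸·(361)⁴/1.00 = 3852 W/m².
Flux falls as S = L/(4πd²), so d = √(L/(4πS)) = √(6.05×10²⁸/(4π·3852)).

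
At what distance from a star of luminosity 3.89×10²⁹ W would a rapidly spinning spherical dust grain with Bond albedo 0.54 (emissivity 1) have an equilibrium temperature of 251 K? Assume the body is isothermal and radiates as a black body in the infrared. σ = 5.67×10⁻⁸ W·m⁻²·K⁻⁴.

For an isothermal black-emitting sphere, (1−a)S·πr² = σ·4πr²·T⁴ ⇒ S = 4σT⁴/(1−a).
S = 4·5.67×10⁻⁸·(251)⁴/0.460 = 1957 W/m².
Flux falls as S = L/(4πd²), so d = √(L/(4πS)) = √(3.89×10²⁹/(4π·1957)).

d ≈ 3.98×10¹² m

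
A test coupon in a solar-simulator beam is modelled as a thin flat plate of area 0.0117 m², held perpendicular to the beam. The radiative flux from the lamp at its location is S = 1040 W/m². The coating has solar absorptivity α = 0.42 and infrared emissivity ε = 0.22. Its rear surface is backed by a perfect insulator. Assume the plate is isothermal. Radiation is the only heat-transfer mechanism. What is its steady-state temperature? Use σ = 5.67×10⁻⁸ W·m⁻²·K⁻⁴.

T ≈ 433 K

At equilibrium, absorbed power = emitted power.
Absorbing cross-section = A = 0.01170 m²; emitting surface = A = 0.01170 m² (ratio 1).
αS·A_cross = εσ·A_surf·T⁴  ⇒  T⁴ = αS/(ε·1σ).
T⁴ = 0.420·1040/(0.22·1·5.67×10⁻⁸) = 3.502×10¹⁰ K⁴.
T = (3.502×10¹⁰)^(1/4).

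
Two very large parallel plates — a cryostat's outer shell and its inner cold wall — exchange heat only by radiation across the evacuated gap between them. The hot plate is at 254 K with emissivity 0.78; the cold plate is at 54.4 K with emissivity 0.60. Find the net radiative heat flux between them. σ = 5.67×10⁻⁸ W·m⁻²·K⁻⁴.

q ≈ 121 W/m²

For two infinite grey parallel plates, q = σ(T₁⁴ − T₂⁴)/(1/ε₁ + 1/ε₂ − 1).
T₁⁴ − T₂⁴ = 4.162×10⁹ − 8.758×10⁶ = 4.154×10⁹ K⁴.
1/ε₁ + 1/ε₂ − 1 = 1.282 + 1.667 − 1 = 1.949.
q = 5.67×10⁻⁸ × 4.154×10⁹ / 1.949.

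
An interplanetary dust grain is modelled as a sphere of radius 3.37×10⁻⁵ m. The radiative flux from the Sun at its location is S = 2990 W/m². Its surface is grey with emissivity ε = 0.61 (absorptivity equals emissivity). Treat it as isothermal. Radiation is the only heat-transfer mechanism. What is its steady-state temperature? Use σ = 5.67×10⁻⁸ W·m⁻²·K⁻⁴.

T ≈ 339 K

At equilibrium, absorbed power = emitted power.
Absorbing cross-section = πr² = 3.568×10⁻⁹ m²; emitting surface = 4πr² = 1.427×10⁻⁸ m² (ratio 4).
εS·A_cross = εσ·A_surf·T⁴  ⇒  T⁴ = S/(4σ)   (ε cancels).
T⁴ = 2990/(4·5.67×10⁻⁸) = 1.318×10¹⁰ K⁴.
T = (1.318×10¹⁰)^(1/4).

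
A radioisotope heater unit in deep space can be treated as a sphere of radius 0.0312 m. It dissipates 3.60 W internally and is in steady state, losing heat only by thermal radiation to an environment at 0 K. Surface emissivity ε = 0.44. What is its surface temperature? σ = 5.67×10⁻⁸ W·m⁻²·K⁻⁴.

T ≈ 330 K

Steady state: internal power = radiated power, P = εσA T⁴.
Radiating area A = 4πr² = 0.01223 m².
T⁴ = P/(εσA) = 3.60/(0.44·5.67×10⁻⁸·0.01223) = 1.180×10¹⁰ K⁴.
T = (1.180×10¹⁰)^(1/4).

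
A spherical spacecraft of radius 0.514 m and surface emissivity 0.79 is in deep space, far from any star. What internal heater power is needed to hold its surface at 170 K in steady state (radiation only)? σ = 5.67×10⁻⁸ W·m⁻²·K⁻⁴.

P = εσ·4πr²·T⁴.
4πr² = 3.320 m²; T⁴ = 8.352×10⁸ K⁴.
P = 0.79·5.67×10⁻⁸·3.320·8.352×10⁸.

P ≈ 124 W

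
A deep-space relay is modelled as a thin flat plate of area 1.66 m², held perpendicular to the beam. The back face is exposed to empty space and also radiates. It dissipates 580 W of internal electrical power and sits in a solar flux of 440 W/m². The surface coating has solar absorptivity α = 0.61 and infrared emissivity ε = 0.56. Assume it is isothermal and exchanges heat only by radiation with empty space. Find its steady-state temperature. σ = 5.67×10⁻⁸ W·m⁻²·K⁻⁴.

At steady state, absorbed solar power + internal power = radiated power.
Absorbed: α·S·A_cross = 0.61·440·1.660 = 445.5 W (cross-section A).
Total input = 445.5 + 580 = 1026 W.
Radiated: εσ·A_surf·T⁴ with A_surf = 2A = 3.320 m².
T⁴ = 1026/(0.56·5.67×10⁻⁸·3.320) = 9.728×10⁹ K⁴.

T ≈ 314 K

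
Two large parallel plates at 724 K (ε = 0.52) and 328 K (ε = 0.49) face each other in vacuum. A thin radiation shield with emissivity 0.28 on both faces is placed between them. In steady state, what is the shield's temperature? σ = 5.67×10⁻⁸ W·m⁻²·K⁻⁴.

In steady state the net flux on the hot side equals that on the cold side.
σ(T₁⁴−T_s⁴)/D₁ = σ(T_s⁴−T₂⁴)/D₂, with D₁ = 1/ε₁+1/ε_s−1 = 4.495, D₂ = 1/ε_s+1/ε₂−1 = 4.612.
Solve for T_s⁴: T_s⁴ = (D₂·T₁⁴ + D₁·T₂⁴)/(D₁+D₂) = 1.449×10¹¹ K⁴.

T_s ≈ 617 K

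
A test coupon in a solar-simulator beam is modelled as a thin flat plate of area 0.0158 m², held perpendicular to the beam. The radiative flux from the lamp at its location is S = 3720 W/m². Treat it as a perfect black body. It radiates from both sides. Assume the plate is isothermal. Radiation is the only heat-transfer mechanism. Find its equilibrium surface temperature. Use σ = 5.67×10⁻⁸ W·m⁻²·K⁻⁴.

At equilibrium, absorbed power = emitted power.
Absorbing cross-section = A = 0.01580 m²; emitting surface = 2A = 0.03160 m² (ratio 2).
S·A_cross = εσ·A_surf·T⁴  ⇒  T⁴ = S/(2σ).
T⁴ = 1.00·3720/(2·5.67×10⁻⁸) = 3.280×10¹⁰ K⁴.
T = (3.280×10¹⁰)^(1/4).

T ≈ 426 K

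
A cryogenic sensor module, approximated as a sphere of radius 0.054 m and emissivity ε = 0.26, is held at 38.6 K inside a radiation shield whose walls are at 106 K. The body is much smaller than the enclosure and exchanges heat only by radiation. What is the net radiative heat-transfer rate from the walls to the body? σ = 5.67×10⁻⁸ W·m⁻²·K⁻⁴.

P_net ≈ 0.0670 W

For a small grey body in a large enclosure: P_net = εσA(T_body⁴ − T_wall⁴).
A = 4πr² = 0.03664 m²; T_body⁴ − T_wall⁴ = 2.220×10⁶ − 1.262×10⁸ = -1.240×10⁸ K⁴.
|P_net| = 0.26·5.67×10⁻⁸·0.03664·1.240×10⁸.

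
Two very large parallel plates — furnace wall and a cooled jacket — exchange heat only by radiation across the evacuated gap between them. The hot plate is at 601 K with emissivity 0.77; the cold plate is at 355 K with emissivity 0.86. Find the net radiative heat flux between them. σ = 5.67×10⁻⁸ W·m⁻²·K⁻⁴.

For two infinite grey parallel plates, q = σ(T₁⁴ − T₂⁴)/(1/ε₁ + 1/ε₂ − 1).
T₁⁴ − T₂⁴ = 1.305×10¹¹ − 1.588×10¹⁰ = 1.146×10¹¹ K⁴.
1/ε₁ + 1/ε₂ − 1 = 1.299 + 1.163 − 1 = 1.461.
q = 5.67×10⁻⁸ × 1.146×10¹¹ / 1.461.

q ≈ 4450 W/m²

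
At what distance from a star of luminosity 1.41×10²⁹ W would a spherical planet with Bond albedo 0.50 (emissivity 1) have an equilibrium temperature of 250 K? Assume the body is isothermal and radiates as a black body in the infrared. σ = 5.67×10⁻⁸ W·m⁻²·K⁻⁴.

d ≈ 2.52×10¹² m

For an isothermal black-emitting sphere, (1−a)S·πr² = σ·4πr²·T⁴ ⇒ S = 4σT⁴/(1−a).
S = 4·5.67×10⁻⁸·(250)⁴/0.500 = 1772 W/m².
Flux falls as S = L/(4πd²), so d = √(L/(4πS)) = √(1.41×10²⁹/(4π·1772)).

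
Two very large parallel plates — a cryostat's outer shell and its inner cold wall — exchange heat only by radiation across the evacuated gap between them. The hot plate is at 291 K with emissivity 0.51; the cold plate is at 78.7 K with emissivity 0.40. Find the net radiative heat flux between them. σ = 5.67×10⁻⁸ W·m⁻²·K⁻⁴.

For two infinite grey parallel plates, q = σ(T₁⁴ − T₂⁴)/(1/ε₁ + 1/ε₂ − 1).
T₁⁴ − T₂⁴ = 7.171×10⁹ − 3.836×10⁷ = 7.133×10⁹ K⁴.
1/ε₁ + 1/ε₂ − 1 = 1.961 + 2.500 − 1 = 3.461.
q = 5.67×10⁻⁸ × 7.133×10⁹ / 3.461.

q ≈ 117 W/m²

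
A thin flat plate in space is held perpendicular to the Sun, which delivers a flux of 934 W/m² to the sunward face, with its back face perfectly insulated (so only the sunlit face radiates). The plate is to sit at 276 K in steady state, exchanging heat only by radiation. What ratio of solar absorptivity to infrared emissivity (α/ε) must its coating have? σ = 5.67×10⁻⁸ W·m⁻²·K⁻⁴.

α/ε ≈ 0.352

Balance: αS·A = εσ·1A·T⁴ ⇒ α/ε = σT⁴/S.
α/ε = 5.67×10⁻⁸·(276)⁴/934 = 5.67×10⁻⁸·5.803×10⁹/934.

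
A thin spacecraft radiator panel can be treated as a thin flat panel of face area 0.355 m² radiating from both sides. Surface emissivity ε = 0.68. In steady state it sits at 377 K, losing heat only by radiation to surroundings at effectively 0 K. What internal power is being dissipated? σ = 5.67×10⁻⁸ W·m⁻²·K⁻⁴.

Steady state: P = εσA T⁴.
A = 2·0.355 = 0.7100 m²; T⁴ = (377)⁴ = 2.020×10¹⁰ K⁴.
P = 0.68 × 5.67×10⁻⁸ × 0.7100 × 2.020×10¹⁰.

P ≈ 553 W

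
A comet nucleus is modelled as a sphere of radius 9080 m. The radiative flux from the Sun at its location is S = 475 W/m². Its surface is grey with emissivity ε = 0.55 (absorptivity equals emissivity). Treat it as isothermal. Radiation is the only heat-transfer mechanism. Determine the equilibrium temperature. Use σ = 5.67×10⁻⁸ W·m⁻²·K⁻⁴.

T ≈ 214 K

At equilibrium, absorbed power = emitted power.
Absorbing cross-section = πr² = 2.590×10⁸ m²; emitting surface = 4πr² = 1.036×10⁹ m² (ratio 4).
εS·A_cross = εσ·A_surf·T⁴  ⇒  T⁴ = S/(4σ)   (ε cancels).
T⁴ = 475/(4·5.67×10⁻⁸) = 2.094×10⁹ K⁴.
T = (2.094×10⁹)^(1/4).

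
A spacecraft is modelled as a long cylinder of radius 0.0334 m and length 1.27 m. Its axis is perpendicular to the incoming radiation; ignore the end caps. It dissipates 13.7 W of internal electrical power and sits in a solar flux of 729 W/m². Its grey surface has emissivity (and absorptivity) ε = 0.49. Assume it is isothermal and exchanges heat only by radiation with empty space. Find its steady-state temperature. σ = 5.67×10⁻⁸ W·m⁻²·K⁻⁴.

T ≈ 278 K

At steady state, absorbed solar power + internal power = radiated power.
Absorbed: α·S·A_cross = 0.49·729·0.08484 = 30.30 W (cross-section 2rL).
Total input = 30.30 + 13.7 = 44.00 W.
Radiated: εσ·A_surf·T⁴ with A_surf = 2πrL = 0.2665 m².
T⁴ = 44.00/(0.49·5.67×10⁻⁸·0.2665) = 5.943×10⁹ K⁴.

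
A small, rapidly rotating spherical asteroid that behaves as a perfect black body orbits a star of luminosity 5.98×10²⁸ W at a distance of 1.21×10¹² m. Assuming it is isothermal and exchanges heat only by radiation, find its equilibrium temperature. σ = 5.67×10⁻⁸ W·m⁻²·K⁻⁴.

First find the stellar flux at distance d: S = L/(4πd²) = 5.98×10²⁸/(4π·(1.21×10¹²)²) = 3250 W/m².
For an isothermal sphere, absorbed (1−a)S·πr² = emitted σ·4πr²·T⁴, so T⁴ = (1−a)S/(4σ).
T⁴ = 1.00·3250/(4·5.67×10⁻⁸) = 1.433×10¹⁰ K⁴.

T ≈ 346 K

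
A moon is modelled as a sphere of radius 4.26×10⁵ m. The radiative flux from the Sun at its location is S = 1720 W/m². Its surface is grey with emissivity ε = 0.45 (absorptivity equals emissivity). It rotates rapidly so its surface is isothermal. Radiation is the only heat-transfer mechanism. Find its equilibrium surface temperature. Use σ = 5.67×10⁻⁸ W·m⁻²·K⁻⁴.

At equilibrium, absorbed power = emitted power.
Absorbing cross-section = πr² = 5.701×10¹¹ m²; emitting surface = 4πr² = 2.280×10¹² m² (ratio 4).
εS·A_cross = εσ·A_surf·T⁴  ⇒  T⁴ = S/(4σ)   (ε cancels).
T⁴ = 1720/(4·5.67×10⁻⁸) = 7.584×10⁹ K⁴.
T = (7.584×10⁹)^(1/4).

T ≈ 295 K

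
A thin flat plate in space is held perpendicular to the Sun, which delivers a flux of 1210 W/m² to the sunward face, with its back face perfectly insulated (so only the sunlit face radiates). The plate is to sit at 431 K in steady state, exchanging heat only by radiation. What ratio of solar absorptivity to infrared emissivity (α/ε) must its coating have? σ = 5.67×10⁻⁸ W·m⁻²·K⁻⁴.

α/ε ≈ 1.62

Balance: αS·A = εσ·1A·T⁴ ⇒ α/ε = σT⁴/S.
α/ε = 5.67×10⁻⁸·(431)⁴/1210 = 5.67×10⁻⁸·3.451×10¹⁰/1210.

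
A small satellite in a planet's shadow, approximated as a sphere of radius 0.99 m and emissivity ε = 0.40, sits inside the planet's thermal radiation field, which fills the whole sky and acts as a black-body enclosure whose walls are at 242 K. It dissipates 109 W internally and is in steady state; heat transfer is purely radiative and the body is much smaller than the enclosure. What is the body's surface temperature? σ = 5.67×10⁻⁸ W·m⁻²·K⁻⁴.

For a small grey body in a large enclosure, net radiated power = εσA(T⁴ − T_w⁴).
Steady state: P = εσA(T⁴ − T_w⁴) with A = 4πr² = 12.32 m².
T⁴ = P/(εσA) + T_w⁴ = 109/(0.40·5.67×10⁻⁸·12.32) + (242)⁴
    = 3.902×10⁸ + 3.430×10⁹ = 3.820×10⁹ K⁴.

T ≈ 249 K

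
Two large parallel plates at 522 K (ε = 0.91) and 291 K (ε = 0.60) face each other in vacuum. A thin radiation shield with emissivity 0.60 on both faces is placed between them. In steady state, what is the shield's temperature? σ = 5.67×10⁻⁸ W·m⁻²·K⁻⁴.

In steady state the net flux on the hot side equals that on the cold side.
σ(T₁⁴−T_s⁴)/D₁ = σ(T_s⁴−T₂⁴)/D₂, with D₁ = 1/ε₁+1/ε_s−1 = 1.766, D₂ = 1/ε_s+1/ε₂−1 = 2.333.
Solve for T_s⁴: T_s⁴ = (D₂·T₁⁴ + D₁·T₂⁴)/(D₁+D₂) = 4.535×10¹⁰ K⁴.

T_s ≈ 461 K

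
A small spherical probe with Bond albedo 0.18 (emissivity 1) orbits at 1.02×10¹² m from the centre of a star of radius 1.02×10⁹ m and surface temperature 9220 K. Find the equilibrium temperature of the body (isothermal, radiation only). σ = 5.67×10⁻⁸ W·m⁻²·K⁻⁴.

T ≈ 196 K

The star's surface emits σT_*⁴; at distance d the flux is S = σT_*⁴(R_*/d)².
S = 5.67×10⁻⁸·(9220)⁴·(1.02×10⁹/1.02×10¹²)² = 409.7 W/m².
For an isothermal sphere T⁴ = (1−a)S/(4σ) = 1.481×10⁹ K⁴.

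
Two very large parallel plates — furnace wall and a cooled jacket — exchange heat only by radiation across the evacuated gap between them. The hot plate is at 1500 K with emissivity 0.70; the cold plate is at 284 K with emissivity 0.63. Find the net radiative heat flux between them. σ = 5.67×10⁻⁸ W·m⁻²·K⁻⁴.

q ≈ 1.42×10⁵ W/m²

For two infinite grey parallel plates, q = σ(T₁⁴ − T₂⁴)/(1/ε₁ + 1/ε₂ − 1).
T₁⁴ − T₂⁴ = 5.062×10¹² − 6.505×10⁹ = 5.056×10¹² K⁴.
1/ε₁ + 1/ε₂ − 1 = 1.429 + 1.587 − 1 = 2.016.
q = 5.67×10⁻⁸ × 5.056×10¹² / 2.016.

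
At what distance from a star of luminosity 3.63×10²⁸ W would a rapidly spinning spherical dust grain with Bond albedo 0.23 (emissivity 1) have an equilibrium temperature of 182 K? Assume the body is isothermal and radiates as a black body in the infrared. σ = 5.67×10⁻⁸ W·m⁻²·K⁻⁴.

d ≈ 2.99×10¹² m

For an isothermal black-emitting sphere, (1−a)S·πr² = σ·4πr²·T⁴ ⇒ S = 4σT⁴/(1−a).
S = 4·5.67×10⁻⁸·(182)⁴/0.770 = 323.2 W/m².
Flux falls as S = L/(4πd²), so d = √(L/(4πS)) = √(3.63×10²⁸/(4π·323.2)).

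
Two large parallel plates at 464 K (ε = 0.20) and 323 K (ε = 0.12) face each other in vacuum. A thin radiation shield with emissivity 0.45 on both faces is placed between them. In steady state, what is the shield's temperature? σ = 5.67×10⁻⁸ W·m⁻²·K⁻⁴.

In steady state the net flux on the hot side equals that on the cold side.
σ(T₁⁴−T_s⁴)/D₁ = σ(T_s⁴−T₂⁴)/D₂, with D₁ = 1/ε₁+1/ε_s−1 = 6.222, D₂ = 1/ε_s+1/ε₂−1 = 9.556.
Solve for T_s⁴: T_s⁴ = (D₂·T₁⁴ + D₁·T₂⁴)/(D₁+D₂) = 3.237×10¹⁰ K⁴.

T_s ≈ 424 K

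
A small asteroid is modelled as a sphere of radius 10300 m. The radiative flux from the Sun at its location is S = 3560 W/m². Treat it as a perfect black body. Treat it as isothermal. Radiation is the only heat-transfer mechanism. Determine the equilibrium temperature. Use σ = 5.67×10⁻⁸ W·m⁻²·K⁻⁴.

T ≈ 354 K

At equilibrium, absorbed power = emitted power.
Absorbing cross-section = πr² = 3.333×10⁸ m²; emitting surface = 4πr² = 1.333×10⁹ m² (ratio 4).
S·A_cross = εσ·A_surf·T⁴  ⇒  T⁴ = S/(4σ).
T⁴ = 1.00·3560/(4·5.67×10⁻⁸) = 1.570×10¹⁰ K⁴.
T = (1.570×10¹⁰)^(1/4).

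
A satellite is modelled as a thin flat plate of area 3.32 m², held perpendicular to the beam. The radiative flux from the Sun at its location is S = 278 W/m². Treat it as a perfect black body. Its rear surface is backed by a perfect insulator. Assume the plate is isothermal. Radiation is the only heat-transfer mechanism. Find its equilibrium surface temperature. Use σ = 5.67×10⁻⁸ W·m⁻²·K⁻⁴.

At equilibrium, absorbed power = emitted power.
Absorbing cross-section = A = 3.320 m²; emitting surface = A = 3.320 m² (ratio 1).
S·A_cross = εσ·A_surf·T⁴  ⇒  T⁴ = S/(1σ).
T⁴ = 1.00·278/(1·5.67×10⁻⁸) = 4.903×10⁹ K⁴.
T = (4.903×10⁹)^(1/4).

T ≈ 265 K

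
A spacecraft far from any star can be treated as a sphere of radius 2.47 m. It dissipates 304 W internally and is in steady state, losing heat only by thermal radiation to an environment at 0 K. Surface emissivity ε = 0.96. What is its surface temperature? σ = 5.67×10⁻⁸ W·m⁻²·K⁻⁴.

T ≈ 92.4 K

Steady state: internal power = radiated power, P = εσA T⁴.
Radiating area A = 4πr² = 76.67 m².
T⁴ = P/(εσA) = 304/(0.96·5.67×10⁻⁸·76.67) = 7.285×10⁷ K⁴.
T = (7.285×10⁷)^(1/4).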